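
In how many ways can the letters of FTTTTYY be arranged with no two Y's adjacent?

There are 7!/(4!·2!) = 105 arrangements of FTTTTYY in total.
If the two Y's are adjacent, glue them into one block, leaving 6 items to arrange: (6)!/(4!) = 30 ways.
Hence 105 − 30 = 75.

75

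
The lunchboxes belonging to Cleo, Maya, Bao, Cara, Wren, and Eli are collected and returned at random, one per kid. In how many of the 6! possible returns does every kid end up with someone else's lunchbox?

This is the derangement count D_6: permutations of 6 items with no fixed point.
By inclusion–exclusion this is Σ_{j=0}^{6} (−1)^j C(6,j)·(6−j)!.
Computing: 720 − 720 + 360 − 120 + 30 − 6 + 1 = 265.

265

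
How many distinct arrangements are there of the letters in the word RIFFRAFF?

RIFFRAFF has 8 letters with F appearing 4 times and R appearing twice.
Dividing 8! = 40320 by 4!·2! = 48 for the repeated letters gives 840.

840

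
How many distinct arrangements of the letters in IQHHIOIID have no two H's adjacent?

5880

There are 9!/(4!·2!) = 7560 arrangements of IQHHIOIID in total.
If the two H's are adjacent, glue them into one block, leaving 8 items to arrange: (8)!/(4!) = 1680 ways.
Subtracting, 7560 − 1680 = 5880 arrangements keep the H's apart.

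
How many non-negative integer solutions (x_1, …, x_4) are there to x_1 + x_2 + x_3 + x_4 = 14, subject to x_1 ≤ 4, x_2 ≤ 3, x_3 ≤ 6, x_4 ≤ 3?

10

By stars and bars, unrestricted non-negative solutions to x_1+…+x_4 = 14 number C(14+3,3) = 680.
Subtract solutions that violate a single cap (substitute x_i' = x_i − (cap_i+1)): x_1 ≥ 5 gives C(12,3) = 220; x_2 ≥ 4 gives C(13,3) = 286; x_3 ≥ 7 gives C(10,3) = 120; x_4 ≥ 4 gives C(13,3) = 286. Together 912.
Add back pairs where two caps are both exceeded: 56 + 10 + 56 + 20 + 84 + 20 = 246.
Subtract triples: 0 + 4 + 0 + 0 = 4.
By inclusion–exclusion the count is 680 − 912 + 246 − 4 = 10.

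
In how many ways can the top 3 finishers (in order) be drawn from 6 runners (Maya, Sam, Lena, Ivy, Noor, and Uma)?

120

This is an ordered selection of 3 from 6: P(6,3).
That gives 6 × 5 × 4 = 120.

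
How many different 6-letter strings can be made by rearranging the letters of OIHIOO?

OIHIOO has 6 letters with I appearing twice and O appearing 3 times.
So there are 6! / (3!·2!) = 60 distinguishable arrangements.

60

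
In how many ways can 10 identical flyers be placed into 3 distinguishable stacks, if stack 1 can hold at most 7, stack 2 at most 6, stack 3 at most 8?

Without the upper bounds there are C(12,2) = 66 ways to split 10 among 3 stacks.
Subtract solutions that violate a single cap (substitute x_i' = x_i − (cap_i+1)): x_1 ≥ 8 gives C(4,2) = 6; x_2 ≥ 7 gives C(5,2) = 10; x_3 ≥ 9 gives C(3,2) = 3. Together 19.
No two caps can be exceeded simultaneously, so the pair terms are all 0.
By inclusion–exclusion the count is 66 − 19 + 0 = 47.

47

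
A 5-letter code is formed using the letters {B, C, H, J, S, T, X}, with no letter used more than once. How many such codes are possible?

With no repetition, fill the 5 letters in order: 7 choices, then 6, down to 3.
7 × 6 × 5 × 4 × 3 = 2520.

2520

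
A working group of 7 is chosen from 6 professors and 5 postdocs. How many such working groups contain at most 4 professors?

265

Split by how many professors are chosen (0 through 4).
Sum: C(6,0)·C(5,7) + C(6,1)·C(5,6) + C(6,2)·C(5,5) + C(6,3)·C(5,4) + C(6,4)·C(5,3) = 0 + 0 + 15 + 100 + 150 = 265.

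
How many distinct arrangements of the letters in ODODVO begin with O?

Fix O in the first position and arrange the remaining 5 letters.
Those 5 letters have D appearing twice and O appearing twice, giving (5)!/(2!·2!) = 30.

30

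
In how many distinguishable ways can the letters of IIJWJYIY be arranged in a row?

Letter multiplicities in IIJWJYIY: I×3, J×2, W×1, Y×2.
Dividing 8! = 40320 by 3!·2!·2! = 24 for the repeated letters gives 1680.

1680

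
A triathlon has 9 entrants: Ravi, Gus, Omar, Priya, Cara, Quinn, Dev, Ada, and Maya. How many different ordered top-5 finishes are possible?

15120

There are 9 choices for 1st place, 8 for 2nd, and so on down to 5 for position 5.
That gives 9 × 8 × 7 × 6 × 5 = 15120.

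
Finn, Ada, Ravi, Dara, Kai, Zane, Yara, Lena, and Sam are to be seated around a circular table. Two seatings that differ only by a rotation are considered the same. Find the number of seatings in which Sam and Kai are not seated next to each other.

Without the restriction there are (8)! = 40320 seatings.
Those with Sam next to Kai: fuse the pair into one unit and seat 8 units around a circle — 2·(7)! = 10080.
Subtracting, 40320 − 10080 = 30240.

30240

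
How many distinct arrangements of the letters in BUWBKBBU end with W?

105

With the last slot taken by W, it remains to arrange the other 7 letters (BUBKBBU).
Those 7 letters have B appearing 4 times and U appearing twice, giving (7)!/(4!·2!) = 105.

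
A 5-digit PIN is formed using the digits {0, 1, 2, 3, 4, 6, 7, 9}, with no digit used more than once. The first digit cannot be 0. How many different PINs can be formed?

5880

The first digit has 8−1 = 7 choices (anything except 0).
The remaining 4 digits are filled from the other 7 symbols without repetition: 7 × 6 × 5 × 4 = 840.
Total: 7 × 840 = 5880.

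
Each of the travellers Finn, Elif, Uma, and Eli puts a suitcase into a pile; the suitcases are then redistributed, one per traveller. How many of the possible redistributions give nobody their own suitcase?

9

Count assignments avoiding every fixed point. For any j of the 4 travellers fixed to their own suitcase, the other 4−j can be arranged in (4−j)! ways.
By inclusion–exclusion this is Σ_{j=0}^{4} (−1)^j C(4,j)·(4−j)!.
Computing: 24 − 24 + 12 − 4 + 1 = 9.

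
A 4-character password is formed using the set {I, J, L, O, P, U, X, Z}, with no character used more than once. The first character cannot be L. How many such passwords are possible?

The first character has 8−1 = 7 choices (anything except L).
The remaining 3 characters are filled from the other 7 symbols without repetition: 7 × 6 × 5 = 210.
Total: 7 × 210 = 1470.

1470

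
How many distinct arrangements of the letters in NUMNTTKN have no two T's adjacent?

Total arrangements of NUMNTTKN: 8!/(3!·2!) = 3360.
Arrangements with the T's together: treat TT as one letter, giving (7)!/(3!) = 840.
Subtracting, 3360 − 840 = 2520 arrangements keep the T's apart.

2520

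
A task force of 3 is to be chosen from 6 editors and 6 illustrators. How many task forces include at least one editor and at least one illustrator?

Unrestricted: C(12,3) = 220 ways to pick any 3 of the 12.
Subtract selections that omit an entire group: no editors → C(6,3) = 20; no illustrators → C(6,3) = 20.
Both groups omitted at once is impossible, so 220 − 40 = 180.

180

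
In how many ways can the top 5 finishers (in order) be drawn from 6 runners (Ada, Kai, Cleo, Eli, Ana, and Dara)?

This is an ordered selection of 5 from 6: P(6,5).
That gives 6 × 5 × 4 × 3 × 2 = 720.

720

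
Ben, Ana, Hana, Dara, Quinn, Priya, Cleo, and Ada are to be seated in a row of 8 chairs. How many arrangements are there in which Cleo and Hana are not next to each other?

30240

There are 8! = 40320 arrangements in all. If Cleo and Hana are adjacent, merging them into one block gives 2·(7)! = 10080 arrangements.
Complementary counting: 40320 − 10080 = 30240.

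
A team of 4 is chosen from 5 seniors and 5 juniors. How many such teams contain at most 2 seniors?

Split by how many seniors are chosen (0 through 2).
Sum: C(5,0)·C(5,4) + C(5,1)·C(5,3) + C(5,2)·C(5,2) = 5 + 50 + 100 = 155.

155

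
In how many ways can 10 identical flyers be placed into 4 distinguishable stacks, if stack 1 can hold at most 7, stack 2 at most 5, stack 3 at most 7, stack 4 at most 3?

148

Ignoring the caps, the number of non-negative solutions to x_1+…+x_4 = 10 is C(13,3) = 286.
Subtract solutions that violate a single cap (substitute x_i' = x_i − (cap_i+1)): x_1 ≥ 8 gives C(5,3) = 10; x_2 ≥ 6 gives C(7,3) = 35; x_3 ≥ 8 gives C(5,3) = 10; x_4 ≥ 4 gives C(9,3) = 84. Together 139.
Add back pairs where two caps are both exceeded: 0 + 0 + 0 + 0 + 1 + 0 = 1.
By inclusion–exclusion the count is 286 − 139 + 1 = 148.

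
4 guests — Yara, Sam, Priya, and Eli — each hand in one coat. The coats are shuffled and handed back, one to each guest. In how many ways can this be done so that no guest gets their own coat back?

9

This is the derangement count D_4: permutations of 4 items with no fixed point.
By inclusion–exclusion this is Σ_{j=0}^{4} (−1)^j C(4,j)·(4−j)!.
Computing: 24 − 24 + 12 − 4 + 1 = 9.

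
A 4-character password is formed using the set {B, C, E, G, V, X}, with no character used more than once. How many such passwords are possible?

360

This is a permutation of 4 out of 6: P(6,4) = 6!/2!.
6 × 5 × 4 × 3 = 360.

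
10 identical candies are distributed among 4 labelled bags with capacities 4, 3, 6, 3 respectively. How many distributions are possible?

Without the upper bounds there are C(13,3) = 286 ways to split 10 among 4 bags.
Subtract solutions that violate a single cap (substitute x_i' = x_i − (cap_i+1)): x_1 ≥ 5 gives C(8,3) = 56; x_2 ≥ 4 gives C(9,3) = 84; x_3 ≥ 7 gives C(6,3) = 20; x_4 ≥ 4 gives C(9,3) = 84. Together 244.
Add back pairs where two caps are both exceeded: 4 + 0 + 4 + 0 + 10 + 0 = 18.
By inclusion–exclusion the count is 286 − 244 + 18 = 60.

60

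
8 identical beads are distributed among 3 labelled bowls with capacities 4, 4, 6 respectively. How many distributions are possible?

By stars and bars, unrestricted non-negative solutions to x_1+…+x_3 = 8 number C(8+2,2) = 45.
Subtract solutions that violate a single cap (substitute x_i' = x_i − (cap_i+1)): x_1 ≥ 5 gives C(5,2) = 10; x_2 ≥ 5 gives C(5,2) = 10; x_3 ≥ 7 gives C(3,2) = 3. Together 23.
No two caps can be exceeded simultaneously, so the pair terms are all 0.
By inclusion–exclusion the count is 45 − 23 + 0 = 22.

22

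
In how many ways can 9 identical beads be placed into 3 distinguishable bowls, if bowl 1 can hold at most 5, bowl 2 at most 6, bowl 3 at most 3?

Ignoring the caps, the number of non-negative solutions to x_1+…+x_3 = 9 is C(11,2) = 55.
Subtract solutions that violate a single cap (substitute x_i' = x_i − (cap_i+1)): x_1 ≥ 6 gives C(5,2) = 10; x_2 ≥ 7 gives C(4,2) = 6; x_3 ≥ 4 gives C(7,2) = 21. Together 37.
No two caps can be exceeded simultaneously, so the pair terms are all 0.
By inclusion–exclusion the count is 55 − 37 + 0 = 18.

18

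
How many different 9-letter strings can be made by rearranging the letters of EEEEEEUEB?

The 9 letters of EEEEEEUEB have repeats: E appearing 7 times.
Dividing 9! = 362880 by 7! = 5040 for the repeated letters gives 72.

72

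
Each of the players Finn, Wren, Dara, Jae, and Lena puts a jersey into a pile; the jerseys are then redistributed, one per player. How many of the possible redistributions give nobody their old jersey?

44

This is the derangement count D_5: permutations of 5 items with no fixed point.
By inclusion–exclusion this is Σ_{j=0}^{5} (−1)^j C(5,j)·(5−j)!.
Computing: 120 − 120 + 60 − 20 + 5 − 1 = 44.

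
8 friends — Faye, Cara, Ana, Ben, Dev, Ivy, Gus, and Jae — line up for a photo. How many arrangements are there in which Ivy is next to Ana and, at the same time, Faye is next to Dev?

2880

Treat {Ivy,Ana} as one block (2 orders) and {Faye,Dev} as another (2 orders).
That leaves 6 units to arrange: 2 × 2 × 6! = 4 × 720 = 2880.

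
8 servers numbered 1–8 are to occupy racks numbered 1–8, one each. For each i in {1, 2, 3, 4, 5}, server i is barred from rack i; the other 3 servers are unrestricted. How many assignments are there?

Let Aᵢ (for 1 ≤ i ≤ 5) be the placements that put server i in its forbidden rack. Any j of these fix j positions, leaving (8−j)! ways to fill the rest, and there are C(5,j) ways to pick which j.
By inclusion–exclusion, the number of valid placements is Σ_{j=0}^{5} (−1)^j C(5,j)·(8−j)!.
Computing: 40320 − 25200 + 7200 − 1200 + 120 − 6 = 21234.

21234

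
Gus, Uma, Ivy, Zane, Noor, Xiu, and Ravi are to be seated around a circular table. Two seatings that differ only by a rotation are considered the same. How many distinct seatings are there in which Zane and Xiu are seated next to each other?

240

Treat {Zane, Xiu} as one unit (2 internal orders) and seat the resulting 6 units around the table: (5)! circular arrangements.
So 2 × (5)! = 2 × 120 = 240.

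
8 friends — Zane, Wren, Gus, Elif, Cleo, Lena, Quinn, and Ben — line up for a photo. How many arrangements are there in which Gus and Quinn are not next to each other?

There are 8! = 40320 arrangements in all. If Gus and Quinn are adjacent, merging them into one block gives 2·(7)! = 10080 arrangements.
Complementary counting: 40320 − 10080 = 30240.

30240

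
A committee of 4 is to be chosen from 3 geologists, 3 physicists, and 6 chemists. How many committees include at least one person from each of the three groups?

With no constraint there are C(12,4) = 495 possible selections.
Selections missing a whole group: no geologists → C(9,4) = 126; no physicists → C(9,4) = 126; no chemists → C(6,4) = 15.
Add back selections omitting two groups (i.e. drawn from a single group): C(3,4) + C(3,4) + C(6,4) = 15.
By inclusion–exclusion: 495 − 267 + 15 = 243.

243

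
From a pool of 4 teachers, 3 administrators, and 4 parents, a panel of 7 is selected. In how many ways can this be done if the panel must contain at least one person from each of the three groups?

Unrestricted: C(11,7) = 330 ways to pick any 7 of the 11.
Selections missing a whole group: no teachers → C(7,7) = 1; no administrators → C(8,7) = 8; no parents → C(7,7) = 1.
Add back selections omitting two groups (i.e. drawn from a single group): C(4,7) + C(3,7) + C(4,7) = 0.
By inclusion–exclusion: 330 − 10 + 0 = 320.

320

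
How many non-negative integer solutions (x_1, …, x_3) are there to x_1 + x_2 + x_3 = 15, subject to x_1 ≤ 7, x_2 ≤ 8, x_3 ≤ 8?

Ignoring the caps, the number of non-negative solutions to x_1+…+x_3 = 15 is C(17,2) = 136.
Subtract solutions that violate a single cap (substitute x_i' = x_i − (cap_i+1)): x_1 ≥ 8 gives C(9,2) = 36; x_2 ≥ 9 gives C(8,2) = 28; x_3 ≥ 9 gives C(8,2) = 28. Together 92.
No two caps can be exceeded simultaneously, so the pair terms are all 0.
By inclusion–exclusion the count is 136 − 92 + 0 = 44.

44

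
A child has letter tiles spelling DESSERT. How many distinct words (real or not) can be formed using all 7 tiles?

1260

The 7 letters of DESSERT have repeats: E appearing twice and S appearing twice.
The number of distinct arrangements is 7!/(2!·2!) = 5040/4 = 1260.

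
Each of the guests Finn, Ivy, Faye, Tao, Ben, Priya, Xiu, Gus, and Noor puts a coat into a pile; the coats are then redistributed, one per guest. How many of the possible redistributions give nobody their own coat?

Let Aᵢ be the assignments in which guest i gets their own coat. We want the size of the complement of A₁∪…∪A_9.
By inclusion–exclusion this is Σ_{j=0}^{9} (−1)^j C(9,j)·(9−j)!.
Computing: 362880 − 362880 + 181440 − 60480 + 15120 − 3024 + 504 − 72 + 9 − 1 = 133496.

133496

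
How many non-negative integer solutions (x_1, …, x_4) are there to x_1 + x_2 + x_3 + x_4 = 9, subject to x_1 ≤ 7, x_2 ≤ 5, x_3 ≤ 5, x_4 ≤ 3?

Ignoring the caps, the number of non-negative solutions to x_1+…+x_4 = 9 is C(12,3) = 220.
Subtract solutions that violate a single cap (substitute x_i' = x_i − (cap_i+1)): x_1 ≥ 8 gives C(4,3) = 4; x_2 ≥ 6 gives C(6,3) = 20; x_3 ≥ 6 gives C(6,3) = 20; x_4 ≥ 4 gives C(8,3) = 56. Together 100.
No two caps can be exceeded simultaneously, so the pair terms are all 0.
By inclusion–exclusion the count is 220 − 100 + 0 = 120.

120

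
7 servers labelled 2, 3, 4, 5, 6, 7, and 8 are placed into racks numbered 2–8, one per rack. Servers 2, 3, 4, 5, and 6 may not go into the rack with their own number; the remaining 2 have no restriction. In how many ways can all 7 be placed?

Let Aᵢ (for 2 ≤ i ≤ 6) be the placements that put server i in its forbidden rack. Any j of these fix j positions, leaving (7−j)! ways to fill the rest, and there are C(5,j) ways to pick which j.
By inclusion–exclusion, the number of valid placements is Σ_{j=0}^{5} (−1)^j C(5,j)·(7−j)!.
Computing: 5040 − 3600 + 1200 − 240 + 30 − 2 = 2428.

2428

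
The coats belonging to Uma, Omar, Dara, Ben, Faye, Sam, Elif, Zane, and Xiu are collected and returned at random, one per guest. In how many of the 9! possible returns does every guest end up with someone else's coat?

Let Aᵢ be the assignments in which guest i gets their own coat. We want the size of the complement of A₁∪…∪A_9.
By inclusion–exclusion this is Σ_{j=0}^{9} (−1)^j C(9,j)·(9−j)!.
Computing: 362880 − 362880 + 181440 − 60480 + 15120 − 3024 + 504 − 72 + 9 − 1 = 133496.

133496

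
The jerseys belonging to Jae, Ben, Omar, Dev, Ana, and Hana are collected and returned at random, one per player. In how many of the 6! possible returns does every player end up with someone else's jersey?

This is the derangement count D_6: permutations of 6 items with no fixed point.
By inclusion–exclusion this is Σ_{j=0}^{6} (−1)^j C(6,j)·(6−j)!.
Computing: 720 − 720 + 360 − 120 + 30 − 6 + 1 = 265.

265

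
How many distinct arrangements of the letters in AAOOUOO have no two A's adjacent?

Total arrangements of AAOOUOO: 7!/(4!·2!) = 105.
Arrangements with the A's together: treat AA as one letter, giving (6)!/(4!) = 30.
Subtracting, 105 − 30 = 75 arrangements keep the A's apart.

75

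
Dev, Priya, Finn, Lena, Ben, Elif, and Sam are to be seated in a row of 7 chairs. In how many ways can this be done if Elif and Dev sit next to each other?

1440

Treat {Elif, Dev} as a single unit. There are 6 units to order, and the pair itself can be ordered 2 ways.
That gives 2 × 6! = 2 × 720 = 1440.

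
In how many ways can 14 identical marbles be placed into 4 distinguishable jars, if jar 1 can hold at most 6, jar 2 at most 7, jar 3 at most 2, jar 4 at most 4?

Without the upper bounds there are C(17,3) = 680 ways to split 14 among 4 jars.
Subtract solutions that violate a single cap (substitute x_i' = x_i − (cap_i+1)): x_1 ≥ 7 gives C(10,3) = 120; x_2 ≥ 8 gives C(9,3) = 84; x_3 ≥ 3 gives C(14,3) = 364; x_4 ≥ 5 gives C(12,3) = 220. Together 788.
Add back pairs where two caps are both exceeded: 0 + 35 + 10 + 20 + 4 + 84 = 153.
By inclusion–exclusion the count is 680 − 788 + 153 = 45.

45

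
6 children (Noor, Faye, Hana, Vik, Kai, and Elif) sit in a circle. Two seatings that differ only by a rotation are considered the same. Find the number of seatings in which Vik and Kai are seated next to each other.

Glue Vik and Kai into a block (2 internal orders). Seating 5 units around a circle gives (4)! arrangements.
So 2 × (4)! = 2 × 24 = 48.

48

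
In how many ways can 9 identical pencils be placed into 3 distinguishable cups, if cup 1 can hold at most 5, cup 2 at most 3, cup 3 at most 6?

Ignoring the caps, the number of non-negative solutions to x_1+…+x_3 = 9 is C(11,2) = 55.
Subtract solutions that violate a single cap (substitute x_i' = x_i − (cap_i+1)): x_1 ≥ 6 gives C(5,2) = 10; x_2 ≥ 4 gives C(7,2) = 21; x_3 ≥ 7 gives C(4,2) = 6. Together 37.
No two caps can be exceeded simultaneously, so the pair terms are all 0.
By inclusion–exclusion the count is 55 − 37 + 0 = 18.

18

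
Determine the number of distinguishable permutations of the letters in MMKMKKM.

The 7 letters of MMKMKKM have repeats: K appearing 3 times and M appearing 4 times.
The number of distinct arrangements is 7!/(4!·3!) = 5040/144 = 35.

35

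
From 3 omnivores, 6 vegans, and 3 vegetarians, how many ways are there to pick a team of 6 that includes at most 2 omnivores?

Split by how many omnivores are chosen (0 through 2).
Sum: C(3,0)·C(9,6) + C(3,1)·C(9,5) + C(3,2)·C(9,4) = 84 + 378 + 378 = 840.

840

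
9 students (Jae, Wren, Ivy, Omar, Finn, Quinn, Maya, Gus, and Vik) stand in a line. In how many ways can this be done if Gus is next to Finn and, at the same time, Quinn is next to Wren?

20160

Treat {Gus,Finn} as one block (2 orders) and {Quinn,Wren} as another (2 orders).
That leaves 7 units to arrange: 2 × 2 × 7! = 4 × 5040 = 20160.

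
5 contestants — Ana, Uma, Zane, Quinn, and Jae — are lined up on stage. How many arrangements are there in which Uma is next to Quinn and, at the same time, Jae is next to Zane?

24

Treat {Uma,Quinn} as one block (2 orders) and {Jae,Zane} as another (2 orders).
That leaves 3 units to arrange: 2 × 2 × 3! = 4 × 6 = 24.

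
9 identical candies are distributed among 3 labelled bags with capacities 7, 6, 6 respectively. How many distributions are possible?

40

Ignoring the caps, the number of non-negative solutions to x_1+…+x_3 = 9 is C(11,2) = 55.
Subtract solutions that violate a single cap (substitute x_i' = x_i − (cap_i+1)): x_1 ≥ 8 gives C(3,2) = 3; x_2 ≥ 7 gives C(4,2) = 6; x_3 ≥ 7 gives C(4,2) = 6. Together 15.
No two caps can be exceeded simultaneously, so the pair terms are all 0.
By inclusion–exclusion the count is 55 − 15 + 0 = 40.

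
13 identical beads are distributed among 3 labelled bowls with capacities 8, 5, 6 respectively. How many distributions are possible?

27

Without the upper bounds there are C(15,2) = 105 ways to split 13 among 3 bowls.
Subtract solutions that violate a single cap (substitute x_i' = x_i − (cap_i+1)): x_1 ≥ 9 gives C(6,2) = 15; x_2 ≥ 6 gives C(9,2) = 36; x_3 ≥ 7 gives C(8,2) = 28. Together 79.
Add back pairs where two caps are both exceeded: 0 + 0 + 1 = 1.
By inclusion–exclusion the count is 105 − 79 + 1 = 27.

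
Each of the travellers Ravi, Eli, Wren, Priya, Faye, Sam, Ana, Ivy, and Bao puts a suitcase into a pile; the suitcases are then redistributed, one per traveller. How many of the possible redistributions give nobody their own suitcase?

Count assignments avoiding every fixed point. For any j of the 9 travellers fixed to their own suitcase, the other 9−j can be arranged in (9−j)! ways.
By inclusion–exclusion this is Σ_{j=0}^{9} (−1)^j C(9,j)·(9−j)!.
Computing: 362880 − 362880 + 181440 − 60480 + 15120 − 3024 + 504 − 72 + 9 − 1 = 133496.

133496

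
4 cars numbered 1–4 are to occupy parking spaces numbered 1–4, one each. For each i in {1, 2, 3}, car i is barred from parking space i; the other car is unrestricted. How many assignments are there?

Let Aᵢ (for i ∈ {1, 2, 3}) be the placements that put car i in its forbidden parking space. Any j of these fix j positions, leaving (4−j)! ways to fill the rest, and there are C(3,j) ways to pick which j.
By inclusion–exclusion, the number of valid placements is Σ_{j=0}^{3} (−1)^j C(3,j)·(4−j)!.
Computing: 24 − 18 + 6 − 1 = 11.

11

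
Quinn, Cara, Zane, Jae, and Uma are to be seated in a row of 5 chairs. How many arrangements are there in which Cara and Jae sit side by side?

Treat {Cara, Jae} as a single unit. There are 4 units to order, and the pair itself can be ordered 2 ways.
That gives 2 × 4! = 2 × 24 = 48.

48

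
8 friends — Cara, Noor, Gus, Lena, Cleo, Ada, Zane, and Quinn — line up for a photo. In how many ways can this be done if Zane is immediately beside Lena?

Glue Zane and Lena into one block (2 internal orders), leaving 7 units to arrange in a row.
So the count is 2·(7)! = 10080.

10080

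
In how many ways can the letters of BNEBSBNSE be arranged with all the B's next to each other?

630

Treat the 3 copies of B as a single block. The multiset to arrange is then {BBB, E, E, N, N, S, S}, 7 items in all.
That gives (7)!/(2!·2!·2!) = 630 arrangements.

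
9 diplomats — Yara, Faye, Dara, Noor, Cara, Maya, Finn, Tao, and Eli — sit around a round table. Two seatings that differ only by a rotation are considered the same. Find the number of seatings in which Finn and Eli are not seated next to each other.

Without the restriction there are (8)! = 40320 seatings.
Seatings with Finn beside Eli: treat them as a block with 2 internal orders, giving 2 × (7)! = 10080.
Subtracting, 40320 − 10080 = 30240.

30240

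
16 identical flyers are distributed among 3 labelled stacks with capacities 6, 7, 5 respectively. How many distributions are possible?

6

Ignoring the caps, the number of non-negative solutions to x_1+…+x_3 = 16 is C(18,2) = 153.
Subtract solutions that violate a single cap (substitute x_i' = x_i − (cap_i+1)): x_1 ≥ 7 gives C(11,2) = 55; x_2 ≥ 8 gives C(10,2) = 45; x_3 ≥ 6 gives C(12,2) = 66. Together 166.
Add back pairs where two caps are both exceeded: 3 + 10 + 6 = 19.
By inclusion–exclusion the count is 153 − 166 + 19 = 6.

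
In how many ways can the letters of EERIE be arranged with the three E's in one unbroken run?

6

Treat the 3 copies of E as a single block. The multiset to arrange is then {EEE, I, R}, 3 items in all.
All 3 items are distinct, so there are (3)! = 6 arrangements.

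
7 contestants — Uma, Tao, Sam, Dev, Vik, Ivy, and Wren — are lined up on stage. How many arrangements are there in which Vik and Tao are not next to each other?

There are 7! = 5040 arrangements in all. If Vik and Tao are adjacent, merging them into one block gives 2·(6)! = 1440 arrangements.
Complementary counting: 5040 − 1440 = 3600.

3600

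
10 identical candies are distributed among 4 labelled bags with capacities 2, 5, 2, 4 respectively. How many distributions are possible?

Without the upper bounds there are C(13,3) = 286 ways to split 10 among 4 bags.
Subtract solutions that violate a single cap (substitute x_i' = x_i − (cap_i+1)): x_1 ≥ 3 gives C(10,3) = 120; x_2 ≥ 6 gives C(7,3) = 35; x_3 ≥ 3 gives C(10,3) = 120; x_4 ≥ 5 gives C(8,3) = 56. Together 331.
Add back pairs where two caps are both exceeded: 4 + 35 + 10 + 4 + 0 + 10 = 63.
By inclusion–exclusion the count is 286 − 331 + 63 = 18.

18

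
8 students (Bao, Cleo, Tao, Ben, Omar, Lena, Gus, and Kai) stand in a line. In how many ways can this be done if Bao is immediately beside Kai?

Glue Bao and Kai into one block (2 internal orders), leaving 7 units to arrange in a row.
That gives 2 × 7! = 2 × 5040 = 10080.

10080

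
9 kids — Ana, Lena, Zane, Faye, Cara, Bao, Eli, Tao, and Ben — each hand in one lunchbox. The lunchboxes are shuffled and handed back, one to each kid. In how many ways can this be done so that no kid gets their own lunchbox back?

This is the derangement count D_9: permutations of 9 items with no fixed point.
By inclusion–exclusion this is Σ_{j=0}^{9} (−1)^j C(9,j)·(9−j)!.
Computing: 362880 − 362880 + 181440 − 60480 + 15120 − 3024 + 504 − 72 + 9 − 1 = 133496.

133496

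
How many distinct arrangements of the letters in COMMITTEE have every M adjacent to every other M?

10080

Treat the 2 copies of M as a single block. The multiset to arrange is then {MM, C, E, E, I, O, T, T}, 8 items in all.
That gives (8)!/(2!·2!) = 10080 arrangements.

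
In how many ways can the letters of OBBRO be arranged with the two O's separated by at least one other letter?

18

There are 5!/(2!·2!) = 30 arrangements of OBBRO in total.
Arrangements with the O's together: treat OO as one letter, giving (4)!/(2!) = 12.
Subtracting, 30 − 12 = 18 arrangements keep the O's apart.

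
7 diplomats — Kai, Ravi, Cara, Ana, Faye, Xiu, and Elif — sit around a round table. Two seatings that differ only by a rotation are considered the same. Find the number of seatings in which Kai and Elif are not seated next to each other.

All circular seatings of 7 people number (6)! = 720.
Seatings with Kai beside Elif: treat them as a block with 2 internal orders, giving 2 × (5)! = 240.
Subtracting, 720 − 240 = 480.

480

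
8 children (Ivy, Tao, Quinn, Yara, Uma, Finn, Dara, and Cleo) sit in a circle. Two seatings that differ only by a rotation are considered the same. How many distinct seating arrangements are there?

5040

Fix one person's seat to break rotational symmetry; the remaining 7 people can be arranged in (7)! = 5040 ways.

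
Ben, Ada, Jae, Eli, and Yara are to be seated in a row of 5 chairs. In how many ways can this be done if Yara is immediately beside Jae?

48

Place the 3 others and the Yara-Jae pair as 4 objects in a line; the pair has 2 internal arrangements.
That gives 2 × 4! = 2 × 24 = 48.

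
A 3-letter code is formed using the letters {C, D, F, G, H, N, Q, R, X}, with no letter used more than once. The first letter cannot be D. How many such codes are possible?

448

The first letter has 9−1 = 8 choices (anything except D).
The remaining 2 letters are filled from the other 8 symbols without repetition: 8 × 7 = 56.
Total: 8 × 56 = 448.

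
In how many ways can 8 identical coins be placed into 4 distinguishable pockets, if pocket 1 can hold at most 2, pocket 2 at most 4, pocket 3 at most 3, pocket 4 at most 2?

18

By stars and bars, unrestricted non-negative solutions to x_1+…+x_4 = 8 number C(8+3,3) = 165.
Subtract solutions that violate a single cap (substitute x_i' = x_i − (cap_i+1)): x_1 ≥ 3 gives C(8,3) = 56; x_2 ≥ 5 gives C(6,3) = 20; x_3 ≥ 4 gives C(7,3) = 35; x_4 ≥ 3 gives C(8,3) = 56. Together 167.
Add back pairs where two caps are both exceeded: 1 + 4 + 10 + 0 + 1 + 4 = 20.
By inclusion–exclusion the count is 165 − 167 + 20 = 18.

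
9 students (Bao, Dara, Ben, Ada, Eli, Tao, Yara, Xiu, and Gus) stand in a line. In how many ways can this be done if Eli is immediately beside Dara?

Treat {Eli, Dara} as a single unit. There are 8 units to order, and the pair itself can be ordered 2 ways.
That gives 2 × 8! = 2 × 40320 = 80640.

80640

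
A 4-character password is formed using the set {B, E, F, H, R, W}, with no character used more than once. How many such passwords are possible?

360

With no repetition, fill the 4 characters in order: 6 choices, then 5, down to 3.
That product is 6 × 5 × 4 × 3 = 360.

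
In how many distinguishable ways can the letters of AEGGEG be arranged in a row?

60

Letter multiplicities in AEGGEG: A×1, E×2, G×3.
Dividing 6! = 720 by 3!·2! = 12 for the repeated letters gives 60.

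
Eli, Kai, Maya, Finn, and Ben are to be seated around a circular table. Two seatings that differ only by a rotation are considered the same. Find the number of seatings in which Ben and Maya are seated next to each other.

12

Glue Ben and Maya into a block (2 internal orders). Seating 4 units around a circle gives (3)! arrangements.
So 2 × (3)! = 2 × 6 = 12.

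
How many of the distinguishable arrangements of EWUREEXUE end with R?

Fix R in the last position and arrange the remaining 8 letters.
Those 8 letters have E appearing 4 times and U appearing twice, giving (8)!/(4!·2!) = 840.

840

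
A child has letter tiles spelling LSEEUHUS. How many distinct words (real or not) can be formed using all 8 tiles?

5040

The 8 letters of LSEEUHUS have repeats: E appearing twice, S appearing twice, and U appearing twice.
The number of distinct arrangements is 8!/(2!·2!·2!) = 40320/8 = 5040.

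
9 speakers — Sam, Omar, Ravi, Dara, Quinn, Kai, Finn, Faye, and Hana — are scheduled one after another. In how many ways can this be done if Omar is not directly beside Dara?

Of the 9! = 362880 arrangements, those with Omar and Dara adjacent number 2 × 8! = 80640 (treat the pair as a block with 2 internal orders).
Complementary counting: 362880 − 80640 = 282240.

282240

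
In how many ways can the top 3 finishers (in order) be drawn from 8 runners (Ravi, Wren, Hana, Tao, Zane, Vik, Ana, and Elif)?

This is an ordered selection of 3 from 8: P(8,3).
That gives 8 × 7 × 6 = 336.

336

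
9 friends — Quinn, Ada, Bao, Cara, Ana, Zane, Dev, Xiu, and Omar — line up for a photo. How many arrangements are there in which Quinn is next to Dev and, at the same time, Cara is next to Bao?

20160

Treat {Quinn,Dev} as one block (2 orders) and {Cara,Bao} as another (2 orders).
That leaves 7 units to arrange: 2 × 2 × 7! = 4 × 5040 = 20160.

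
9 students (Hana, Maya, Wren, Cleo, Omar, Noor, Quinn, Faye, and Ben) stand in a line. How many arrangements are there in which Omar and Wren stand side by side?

Glue Omar and Wren into one block (2 internal orders), leaving 8 units to arrange in a row.
That gives 2 × 8! = 2 × 40320 = 80640.

80640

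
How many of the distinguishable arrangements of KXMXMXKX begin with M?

105

Fix M in the first position and arrange the remaining 7 letters.
Those 7 letters have K appearing twice and X appearing 4 times, giving (7)!/(4!·2!) = 105.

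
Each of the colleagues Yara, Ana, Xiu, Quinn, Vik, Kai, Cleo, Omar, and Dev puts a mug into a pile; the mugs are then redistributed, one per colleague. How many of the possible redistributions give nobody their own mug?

Let Aᵢ be the assignments in which colleague i gets their own mug. We want the size of the complement of A₁∪…∪A_9.
By inclusion–exclusion this is Σ_{j=0}^{9} (−1)^j C(9,j)·(9−j)!.
Computing: 362880 − 362880 + 181440 − 60480 + 15120 − 3024 + 504 − 72 + 9 − 1 = 133496.

133496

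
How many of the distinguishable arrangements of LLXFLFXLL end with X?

With the last slot taken by X, it remains to arrange the other 8 letters (LLFLFXLL).
Those 8 letters have F appearing twice and L appearing 5 times, giving (8)!/(5!·2!) = 168.

168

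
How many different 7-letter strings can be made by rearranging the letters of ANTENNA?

ANTENNA has 7 letters with A appearing twice and N appearing 3 times.
So there are 7! / (3!·2!) = 420 distinguishable arrangements.

420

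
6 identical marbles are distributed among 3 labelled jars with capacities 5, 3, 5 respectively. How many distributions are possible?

By stars and bars, unrestricted non-negative solutions to x_1+…+x_3 = 6 number C(6+2,2) = 28.
Subtract solutions that violate a single cap (substitute x_i' = x_i − (cap_i+1)): x_1 ≥ 6 gives C(2,2) = 1; x_2 ≥ 4 gives C(4,2) = 6; x_3 ≥ 6 gives C(2,2) = 1. Together 8.
No two caps can be exceeded simultaneously, so the pair terms are all 0.
By inclusion–exclusion the count is 28 − 8 + 0 = 20.

20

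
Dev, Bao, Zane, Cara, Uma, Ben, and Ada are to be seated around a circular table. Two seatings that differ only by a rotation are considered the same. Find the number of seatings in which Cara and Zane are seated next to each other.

Glue Cara and Zane into a block (2 internal orders). Seating 6 units around a circle gives (5)! arrangements.
So 2 × (5)! = 2 × 120 = 240.

240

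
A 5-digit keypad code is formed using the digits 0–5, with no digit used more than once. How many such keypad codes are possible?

With no repetition, fill the 5 digits in order: 6 choices, then 5, down to 2.
6 × 5 × 4 × 3 × 2 = 720.

720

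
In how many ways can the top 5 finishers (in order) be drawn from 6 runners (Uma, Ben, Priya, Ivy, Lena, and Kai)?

720

There are 6 choices for 1st place, 5 for 2nd, and so on down to 2 for position 5.
That gives 6 × 5 × 4 × 3 × 2 = 720.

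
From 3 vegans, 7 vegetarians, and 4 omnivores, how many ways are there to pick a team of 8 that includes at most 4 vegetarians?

2114

Split by how many vegetarians are chosen (0 through 4).
Sum: C(7,0)·C(7,8) + C(7,1)·C(7,7) + C(7,2)·C(7,6) + C(7,3)·C(7,5) + C(7,4)·C(7,4) = 0 + 7 + 147 + 735 + 1225 = 2114.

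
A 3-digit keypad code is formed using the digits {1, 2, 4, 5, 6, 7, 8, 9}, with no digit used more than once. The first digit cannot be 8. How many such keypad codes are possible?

294

The first digit has 8−1 = 7 choices (anything except 8).
The remaining 2 digits are filled from the other 7 symbols without repetition: 7 × 6 = 42.
Total: 7 × 42 = 294.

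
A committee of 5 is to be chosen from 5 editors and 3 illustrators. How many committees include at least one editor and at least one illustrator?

55

With no constraint there are C(8,5) = 56 possible selections.
Subtract selections that omit an entire group: no editors → C(3,5) = 0; no illustrators → C(5,5) = 1.
Both groups omitted at once is impossible, so 56 − 1 = 55.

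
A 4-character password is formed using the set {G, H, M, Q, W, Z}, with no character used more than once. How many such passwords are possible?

360

With no repetition, fill the 4 characters in order: 6 choices, then 5, down to 3.
That product is 6 × 5 × 4 × 3 = 360.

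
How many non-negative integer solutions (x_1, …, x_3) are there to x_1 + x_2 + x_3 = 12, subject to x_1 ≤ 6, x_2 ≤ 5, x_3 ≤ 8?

Ignoring the caps, the number of non-negative solutions to x_1+…+x_3 = 12 is C(14,2) = 91.
Subtract solutions that violate a single cap (substitute x_i' = x_i − (cap_i+1)): x_1 ≥ 7 gives C(7,2) = 21; x_2 ≥ 6 gives C(8,2) = 28; x_3 ≥ 9 gives C(5,2) = 10. Together 59.
No two caps can be exceeded simultaneously, so the pair terms are all 0.
By inclusion–exclusion the count is 91 − 59 + 0 = 32.

32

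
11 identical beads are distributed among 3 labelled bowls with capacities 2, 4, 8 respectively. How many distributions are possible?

Without the upper bounds there are C(13,2) = 78 ways to split 11 among 3 bowls.
Subtract solutions that violate a single cap (substitute x_i' = x_i − (cap_i+1)): x_1 ≥ 3 gives C(10,2) = 45; x_2 ≥ 5 gives C(8,2) = 28; x_3 ≥ 9 gives C(4,2) = 6. Together 79.
Add back pairs where two caps are both exceeded: 10 + 0 + 0 = 10.
By inclusion–exclusion the count is 78 − 79 + 10 = 9.

9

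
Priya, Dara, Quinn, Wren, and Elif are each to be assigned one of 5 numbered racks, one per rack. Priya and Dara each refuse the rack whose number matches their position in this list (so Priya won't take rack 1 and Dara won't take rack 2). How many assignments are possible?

78

Let Aᵢ (for i ∈ {1, 2}) be the placements that put person i in their forbidden rack. Any j of these fix j positions, leaving (5−j)! ways to fill the rest, and there are C(2,j) ways to pick which j.
By inclusion–exclusion, the number of valid placements is Σ_{j=0}^{2} (−1)^j C(2,j)·(5−j)!.
Computing: 120 − 48 + 6 = 78.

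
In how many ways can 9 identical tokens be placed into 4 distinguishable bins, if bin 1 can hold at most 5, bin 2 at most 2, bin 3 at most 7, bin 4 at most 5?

Without the upper bounds there are C(12,3) = 220 ways to split 9 among 4 bins.
Subtract solutions that violate a single cap (substitute x_i' = x_i − (cap_i+1)): x_1 ≥ 6 gives C(6,3) = 20; x_2 ≥ 3 gives C(9,3) = 84; x_3 ≥ 8 gives C(4,3) = 4; x_4 ≥ 6 gives C(6,3) = 20. Together 128.
Add back pairs where two caps are both exceeded: 1 + 0 + 0 + 0 + 1 + 0 = 2.
By inclusion–exclusion the count is 220 − 128 + 2 = 94.

94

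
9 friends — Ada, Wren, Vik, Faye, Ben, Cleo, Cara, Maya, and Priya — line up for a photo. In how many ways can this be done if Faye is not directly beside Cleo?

282240

There are 9! = 362880 arrangements in all. If Faye and Cleo are adjacent, merging them into one block gives 2·(8)! = 80640 arrangements.
Complementary counting: 362880 − 80640 = 282240.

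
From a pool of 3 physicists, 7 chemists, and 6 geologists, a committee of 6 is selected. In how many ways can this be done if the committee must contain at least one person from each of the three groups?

With no constraint there are C(16,6) = 8008 possible selections.
Subtract selections that omit an entire group: no physicists → C(13,6) = 1716; no chemists → C(9,6) = 84; no geologists → C(10,6) = 210.
Add back selections omitting two groups (i.e. drawn from a single group): C(3,6) + C(7,6) + C(6,6) = 8.
By inclusion–exclusion: 8008 − 2010 + 8 = 6006.

6006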